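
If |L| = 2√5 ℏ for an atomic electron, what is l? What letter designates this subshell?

l = 4 (g orbital)

|L| = ℏ√(l(l+1)), so l(l+1) = 20.
l² + l − 20 = 0 ⇒ l = 4.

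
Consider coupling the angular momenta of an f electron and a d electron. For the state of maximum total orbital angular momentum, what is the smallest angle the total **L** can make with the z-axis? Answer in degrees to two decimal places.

θ_min ≈ 24.09°

L runs from |3 − 2| = 1 to 3 + 2 = 5.
L ∈ {1, 2, 3, 4, 5}.
The maximum is L = 5, with |L_tot| = ℏ√(5·6) = √30 ℏ.
The minimum angle with z is arccos(5/√30) ≈ 24.09°.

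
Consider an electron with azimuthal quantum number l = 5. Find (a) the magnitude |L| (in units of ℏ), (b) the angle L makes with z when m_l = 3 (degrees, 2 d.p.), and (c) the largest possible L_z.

|L| = ℏ√(5·6) = √30 ℏ ≈ 5.477ℏ.
For m_l = 3: cos θ = 3/√30, θ ≈ 56.79°.
L_z,max = lℏ = 5ℏ.

|L| = √30 ℏ ≈ 5.477ℏ; θ(m_l=3) ≈ 56.79°; L_z,max = 5ℏ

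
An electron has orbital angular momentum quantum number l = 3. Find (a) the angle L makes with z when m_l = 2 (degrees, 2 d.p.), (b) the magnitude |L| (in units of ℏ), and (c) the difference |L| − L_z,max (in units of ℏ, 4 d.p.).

θ(m_l=2) ≈ 54.74°; |L| = 2√3 ℏ ≈ 3.464ℏ; |L|−L_z,max ≈ 0.4641ℏ

For m_l = 2: cos θ = 2/√12, θ ≈ 54.74°.
|L| = ℏ√(3·4) = 2√3 ℏ ≈ 3.464ℏ.
|L| − L_z,max = (2√3 − 3)ℏ ≈ 0.4641ℏ.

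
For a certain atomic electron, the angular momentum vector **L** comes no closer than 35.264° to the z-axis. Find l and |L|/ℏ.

l = 2, |L| = √6 ℏ ≈ 2.449ℏ

cos²θ_min = l/(l+1) = 0.6667.
Thus l = 0.6667/(1 − 0.6667) ≈ 2.
Then |L| = ℏ√(2·3) = √6 ℏ.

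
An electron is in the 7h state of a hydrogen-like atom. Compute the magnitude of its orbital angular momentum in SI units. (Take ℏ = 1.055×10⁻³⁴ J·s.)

The 7h subshell has l = 5.
|L| = ℏ√(l(l+1)) = ℏ√(5·6) = √30 ℏ
Numerically, |L| = 5.477 × (1.055×10⁻³⁴ J·s) = 5.778×10⁻³⁴ J·s.

|L| = 5.778×10⁻³⁴ J·s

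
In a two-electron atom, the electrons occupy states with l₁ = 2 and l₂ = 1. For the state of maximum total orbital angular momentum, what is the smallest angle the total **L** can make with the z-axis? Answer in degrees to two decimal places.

Angular momentum addition gives L = |l₁ − l₂|, …, l₁ + l₂.
Allowed values: L = 1, 2, 3.
The maximum is L = 3, with |L_tot| = ℏ√(3·4) = 2√3 ℏ.
The minimum angle with z is arccos(3/√12) ≈ 30.00°.

θ_min ≈ 30.00°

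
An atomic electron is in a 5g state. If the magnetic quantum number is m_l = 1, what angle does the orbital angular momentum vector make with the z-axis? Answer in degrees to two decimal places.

θ ≈ 77.08°

5g means n = 5, l = 4.
|L| = √(l(l+1)) ℏ = 2√5 ℏ.
L_z = m_l ℏ = 1ℏ.
cos θ = L_z/|L| = 1/√20, so θ ≈ 77.08°.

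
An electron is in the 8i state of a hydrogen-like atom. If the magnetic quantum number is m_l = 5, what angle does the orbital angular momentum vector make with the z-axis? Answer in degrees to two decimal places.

For 8i, l = 6.
|L| = ℏ√(l(l+1)) = √42 ℏ.
L_z = m_l ℏ = 5ℏ.
cos θ = L_z/|L| = 5/√42, so θ ≈ 39.51°.

θ ≈ 39.51°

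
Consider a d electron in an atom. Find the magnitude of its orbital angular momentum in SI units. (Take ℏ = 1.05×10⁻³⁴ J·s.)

A d state has l = 2.
|L| = ℏ√(l(l+1)) = ℏ√(2·3) = √6 ℏ
Numerically, |L| = 2.449 × (1.05×10⁻³⁴ J·s) = 2.57×10⁻³⁴ J·s.

|L| = 2.57×10⁻³⁴ J·s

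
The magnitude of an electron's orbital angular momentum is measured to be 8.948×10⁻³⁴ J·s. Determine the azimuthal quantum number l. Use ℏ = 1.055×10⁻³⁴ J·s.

l = 8

In units of ℏ, |L| ≈ 8.482.
l(l+1) ≈ 8.482² ≈ 71.94, so l = 8.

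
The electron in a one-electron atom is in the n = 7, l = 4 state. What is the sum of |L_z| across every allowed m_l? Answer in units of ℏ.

The allowed m_l values are -4, -3, -2, -1, 0, 1, 2, 3, 4.
Σ|m_l| = l(l+1) = 20.

Σ|L_z| = 20 ℏ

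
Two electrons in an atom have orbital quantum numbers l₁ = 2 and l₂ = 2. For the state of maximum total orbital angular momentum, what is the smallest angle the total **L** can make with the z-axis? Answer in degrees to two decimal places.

L runs from |2 − 2| = 0 to 2 + 2 = 4.
L ∈ {0, 1, 2, 3, 4}.
The maximum is L = 4, with |L_tot| = ℏ√(4·5) = 2√5 ℏ.
The minimum angle with z is arccos(4/√20) ≈ 26.57°.

θ_min ≈ 26.57°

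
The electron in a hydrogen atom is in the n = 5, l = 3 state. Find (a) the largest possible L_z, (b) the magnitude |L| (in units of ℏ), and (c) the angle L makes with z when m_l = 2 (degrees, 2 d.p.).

L_z,max = 3ℏ; |L| = 2√3 ℏ ≈ 3.464ℏ; θ(m_l=2) ≈ 54.74°

L_z,max = lℏ = 3ℏ.
|L| = ℏ√(3·4) = 2√3 ℏ ≈ 3.464ℏ.
For m_l = 2: cos θ = 2/√12, θ ≈ 54.74°.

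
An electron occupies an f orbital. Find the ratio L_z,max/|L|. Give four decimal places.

L_z,max/|L| = 0.8660

The letter f corresponds to l = 3.
|L| = 2√3 ℏ ≈ 3.4641ℏ, while L_z,max = lℏ = 3ℏ.
L_z,max/|L| = 3/√12 = 0.8660.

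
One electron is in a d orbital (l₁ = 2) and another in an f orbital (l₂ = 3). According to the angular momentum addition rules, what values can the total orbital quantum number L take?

L = 1, 2, 3, 4, 5

Angular momentum addition gives L = |l₁ − l₂|, …, l₁ + l₂.
L ∈ {1, 2, 3, 4, 5}.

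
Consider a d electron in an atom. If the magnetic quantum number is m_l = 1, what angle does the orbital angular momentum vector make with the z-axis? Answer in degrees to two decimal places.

θ ≈ 65.91°

The letter d corresponds to l = 2.
|L| = ℏ√(l(l+1)) = √6 ℏ.
L_z = m_l ℏ = 1ℏ.
cos θ = L_z/|L| = 1/√6, so θ ≈ 65.91°.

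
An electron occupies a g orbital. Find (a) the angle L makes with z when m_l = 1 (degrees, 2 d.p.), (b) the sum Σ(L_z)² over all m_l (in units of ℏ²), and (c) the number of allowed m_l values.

The letter g corresponds to l = 4.
For m_l = 1: cos θ = 1/√20, θ ≈ 77.08°.
Σ m_l² = 60, so Σ(L_z)² = 60 ℏ².
There are 2l+1 = 9 values of m_l.

θ(m_l=1) ≈ 77.08°; Σ(L_z)² = 60 ℏ²; 9 values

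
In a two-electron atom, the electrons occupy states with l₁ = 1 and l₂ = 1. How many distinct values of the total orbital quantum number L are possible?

The total orbital quantum number L ranges from |l₁ − l₂| to l₁ + l₂ in integer steps.
So L can be 0, 1, 2.
That is 3 values.

3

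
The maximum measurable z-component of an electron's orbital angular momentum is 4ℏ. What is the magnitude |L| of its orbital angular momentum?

The maximum L_z equals lℏ, giving l = 4.
Then |L| = ℏ√(4·5) = 2√5 ℏ.

|L| = 2√5 ℏ ≈ 4.472ℏ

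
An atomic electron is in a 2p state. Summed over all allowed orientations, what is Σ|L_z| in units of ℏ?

2p means n = 2, l = 1.
The allowed m_l values are -1, 0, 1.
Σ|m_l| = 2(1+2+…+1) = 2.

Σ|L_z| = 2 ℏ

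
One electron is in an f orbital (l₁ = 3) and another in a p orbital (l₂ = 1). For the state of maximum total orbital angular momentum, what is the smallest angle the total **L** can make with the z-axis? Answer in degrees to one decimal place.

θ_min ≈ 26.6°

L runs from |3 − 1| = 2 to 3 + 1 = 4.
So L can be 2, 3, 4.
The maximum is L = 4, with |L_tot| = ℏ√(4·5) = 2√5 ℏ.
The minimum angle with z is arccos(4/√20) ≈ 26.6°.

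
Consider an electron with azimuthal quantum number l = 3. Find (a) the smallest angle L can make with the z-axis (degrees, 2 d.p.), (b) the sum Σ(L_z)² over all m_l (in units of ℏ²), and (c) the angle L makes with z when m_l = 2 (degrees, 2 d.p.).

cos θ_min = 3/√12, so θ_min ≈ 30.00°.
Σ m_l² = 28, so Σ(L_z)² = 28 ℏ².
For m_l = 2: cos θ = 2/√12, θ ≈ 54.74°.

θ_min ≈ 30.00°; Σ(L_z)² = 28 ℏ²; θ(m_l=2) ≈ 54.74°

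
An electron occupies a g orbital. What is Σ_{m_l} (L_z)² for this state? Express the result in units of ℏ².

For a g orbital, l = 4.
m_l ∈ {-4, -3, -2, -1, 0, 1, 2, 3, 4}.
Summing m² from −4 to 4: Σ m_l² = 60.

Σ(L_z)² = 60 ℏ²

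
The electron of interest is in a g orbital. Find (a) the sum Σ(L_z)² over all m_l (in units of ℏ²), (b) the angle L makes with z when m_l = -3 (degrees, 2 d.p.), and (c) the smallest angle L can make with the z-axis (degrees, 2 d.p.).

Σ(L_z)² = 60 ℏ²; θ(m_l=-3) ≈ 132.13°; θ_min ≈ 26.57°

For a g orbital, l = 4.
Σ m_l² = 60, so Σ(L_z)² = 60 ℏ².
For m_l = -3: cos θ = -3/√20, θ ≈ 132.13°.
cos θ_min = 4/√20, so θ_min ≈ 26.57°.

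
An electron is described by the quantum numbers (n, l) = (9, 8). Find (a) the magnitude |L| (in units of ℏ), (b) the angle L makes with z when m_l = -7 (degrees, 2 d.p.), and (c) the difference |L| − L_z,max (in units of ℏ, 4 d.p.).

|L| = ℏ√(8·9) = 6√2 ℏ ≈ 8.485ℏ.
For m_l = -7: cos θ = -7/√72, θ ≈ 145.58°.
|L| − L_z,max = (6√2 − 8)ℏ ≈ 0.4853ℏ.

|L| = 6√2 ℏ ≈ 8.485ℏ; θ(m_l=-7) ≈ 145.58°; |L|−L_z,max ≈ 0.4853ℏ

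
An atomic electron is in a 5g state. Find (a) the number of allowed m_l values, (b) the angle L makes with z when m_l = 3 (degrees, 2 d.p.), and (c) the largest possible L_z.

9 values; θ(m_l=3) ≈ 47.87°; L_z,max = 4ℏ

The 5g subshell has l = 4.
There are 2l+1 = 9 values of m_l.
For m_l = 3: cos θ = 3/√20, θ ≈ 47.87°.
L_z,max = lℏ = 4ℏ.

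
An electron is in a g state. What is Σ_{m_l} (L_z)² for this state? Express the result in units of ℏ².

Σ(L_z)² = 60 ℏ²

A g state has l = 4.
m_l runs from −4 to 4, i.e. {-4, -3, -2, -1, 0, 1, 2, 3, 4}.
Summing m² from −4 to 4: Σ m_l² = 60.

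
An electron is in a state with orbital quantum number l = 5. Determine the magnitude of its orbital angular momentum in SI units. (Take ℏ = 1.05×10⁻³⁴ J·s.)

|L| = 5.75×10⁻³⁴ J·s

|L| = ℏ√(l(l+1)) = ℏ√(5·6) = √30 ℏ
Numerically, |L| = 5.477 × (1.05×10⁻³⁴ J·s) = 5.75×10⁻³⁴ J·s.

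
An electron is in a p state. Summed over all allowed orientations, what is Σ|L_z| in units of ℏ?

Σ|L_z| = 2 ℏ

For a p orbital, l = 1.
m_l ∈ {-1, 0, 1}.
Σ|m_l| = 2·1(1+1)/2 = 2.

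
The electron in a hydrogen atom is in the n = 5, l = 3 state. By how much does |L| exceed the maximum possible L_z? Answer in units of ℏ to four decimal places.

|L| = 2√3 ℏ ≈ 3.4641ℏ, while L_z,max = lℏ = 3ℏ.
The difference is (2√3 − 3)ℏ ≈ 0.4641ℏ.

|L| − L_z,max ≈ 0.4641ℏ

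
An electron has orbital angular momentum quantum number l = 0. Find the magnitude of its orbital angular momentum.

|L| = 0

|L| = ℏ√(l(l+1)) = ℏ√0 = 0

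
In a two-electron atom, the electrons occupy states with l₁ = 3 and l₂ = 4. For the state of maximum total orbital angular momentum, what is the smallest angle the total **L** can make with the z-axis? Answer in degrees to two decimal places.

The total orbital quantum number L ranges from |l₁ − l₂| to l₁ + l₂ in integer steps.
Allowed values: L = 1, 2, 3, 4, 5, 6, 7.
The maximum is L = 7, with |L_tot| = ℏ√(7·8) = 2√14 ℏ.
The minimum angle with z is arccos(7/√56) ≈ 20.70°.

θ_min ≈ 20.70°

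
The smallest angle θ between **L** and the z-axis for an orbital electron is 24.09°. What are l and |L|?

l = 5, |L| = √30 ℏ ≈ 5.477ℏ

cos²θ_min = l/(l+1) = 0.8334.
Thus l = 0.8334/(1 − 0.8334) ≈ 5.
Then |L| = ℏ√(5·6) = √30 ℏ.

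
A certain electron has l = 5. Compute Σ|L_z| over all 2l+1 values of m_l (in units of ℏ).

Σ|L_z| = 30 ℏ

m_l runs from −5 to 5, i.e. {-5, -4, -3, -2, -1, 0, 1, 2, 3, 4, 5}.
Σ|m_l| = 2·5(5+1)/2 = 30.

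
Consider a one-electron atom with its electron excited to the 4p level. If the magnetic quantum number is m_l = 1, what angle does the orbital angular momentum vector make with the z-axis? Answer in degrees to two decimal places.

θ ≈ 45.00°

The 4p level has l = 1.
|L| = √(l(l+1)) ℏ = √2 ℏ.
L_z = m_l ℏ = 1ℏ.
cos θ = L_z/|L| = 1/√2, so θ ≈ 45.00°.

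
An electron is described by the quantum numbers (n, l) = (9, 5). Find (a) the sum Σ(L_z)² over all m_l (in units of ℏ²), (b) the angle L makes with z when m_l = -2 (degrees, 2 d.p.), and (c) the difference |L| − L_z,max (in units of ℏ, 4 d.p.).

Σ m_l² = 110, so Σ(L_z)² = 110 ℏ².
For m_l = -2: cos θ = -2/√30, θ ≈ 111.42°.
|L| − L_z,max = (√30 − 5)ℏ ≈ 0.4772ℏ.

Σ(L_z)² = 110 ℏ²; θ(m_l=-2) ≈ 111.42°; |L|−L_z,max ≈ 0.4772ℏ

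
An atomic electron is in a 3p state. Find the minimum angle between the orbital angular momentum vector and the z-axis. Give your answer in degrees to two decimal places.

3p means n = 3, l = 1.
|L|² = l(l+1)ℏ² = 2ℏ², so |L| = √2 ℏ.
The smallest angle corresponds to the largest L_z, i.e. m_l = l = 1, giving L_z = 1ℏ.
cos θ_min = 1/√2, so θ_min ≈ 45.00°.

θ_min ≈ 45.00°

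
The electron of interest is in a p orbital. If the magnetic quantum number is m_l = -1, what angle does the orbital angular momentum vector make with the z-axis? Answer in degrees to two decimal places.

For a p orbital, l = 1.
|L| = √(l(l+1)) ℏ = √2 ℏ.
L_z = m_l ℏ = −1ℏ.
cos θ = L_z/|L| = -1/√2, so θ ≈ 135.00°.

θ ≈ 135.00°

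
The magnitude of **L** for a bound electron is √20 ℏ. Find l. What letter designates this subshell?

l = 4 (g orbital)

Since |L|² = l(l+1)ℏ², l(l+1) = 20.
The positive root is l = 4.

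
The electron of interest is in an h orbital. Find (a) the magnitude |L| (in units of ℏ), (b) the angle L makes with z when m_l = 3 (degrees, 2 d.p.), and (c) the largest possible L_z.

|L| = √30 ℏ ≈ 5.477ℏ; θ(m_l=3) ≈ 56.79°; L_z,max = 5ℏ

For an h orbital, l = 5.
|L| = ℏ√(5·6) = √30 ℏ ≈ 5.477ℏ.
For m_l = 3: cos θ = 3/√30, θ ≈ 56.79°.
L_z,max = lℏ = 5ℏ.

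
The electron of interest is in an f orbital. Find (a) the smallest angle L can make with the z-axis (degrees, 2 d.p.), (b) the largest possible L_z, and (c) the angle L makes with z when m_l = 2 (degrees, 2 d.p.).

θ_min ≈ 30.00°; L_z,max = 3ℏ; θ(m_l=2) ≈ 54.74°

An f state has l = 3.
cos θ_min = 3/√12, so θ_min ≈ 30.00°.
L_z,max = lℏ = 3ℏ.
For m_l = 2: cos θ = 2/√12, θ ≈ 54.74°.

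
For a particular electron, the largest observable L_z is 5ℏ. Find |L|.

Since max m_l = l, l = 5.
|L| = √(l(l+1)) ℏ = √30 ℏ.

|L| = √30 ℏ ≈ 5.477ℏ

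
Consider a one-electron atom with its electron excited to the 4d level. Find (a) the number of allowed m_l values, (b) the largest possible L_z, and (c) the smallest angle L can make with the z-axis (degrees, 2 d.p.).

The 4d level has l = 2.
There are 2l+1 = 5 values of m_l.
L_z,max = lℏ = 2ℏ.
cos θ_min = 2/√6, so θ_min ≈ 35.26°.

5 values; L_z,max = 2ℏ; θ_min ≈ 35.26°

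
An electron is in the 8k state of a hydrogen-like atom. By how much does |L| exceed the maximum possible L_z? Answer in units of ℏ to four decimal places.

8k means n = 8, l = 7.
|L| = 2√14 ℏ ≈ 7.4833ℏ, while L_z,max = lℏ = 7ℏ.
The difference is (2√14 − 7)ℏ ≈ 0.4833ℏ.

|L| − L_z,max ≈ 0.4833ℏ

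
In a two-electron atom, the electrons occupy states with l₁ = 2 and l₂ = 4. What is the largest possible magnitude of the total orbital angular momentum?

|L_tot|_max = √42 ℏ ≈ 6.481ℏ

L runs from |2 − 4| = 2 to 2 + 4 = 6.
L ∈ {2, 3, 4, 5, 6}.
The largest magnitude corresponds to L = 6: |L_tot| = ℏ√(6·7) = √42 ℏ.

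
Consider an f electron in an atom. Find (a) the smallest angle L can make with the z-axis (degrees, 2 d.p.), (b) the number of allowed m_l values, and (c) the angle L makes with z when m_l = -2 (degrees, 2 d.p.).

For an f orbital, l = 3.
cos θ_min = 3/√12, so θ_min ≈ 30.00°.
There are 2l+1 = 7 values of m_l.
For m_l = -2: cos θ = -2/√12, θ ≈ 125.26°.

θ_min ≈ 30.00°; 7 values; θ(m_l=-2) ≈ 125.26°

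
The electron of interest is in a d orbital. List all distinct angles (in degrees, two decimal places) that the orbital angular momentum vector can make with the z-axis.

For a d orbital, l = 2.
|L| = √(l(l+1)) ℏ = √6 ℏ.
cos θ = m_l/√6 for each m_l ∈ {-2, -1, 0, 1, 2}.

θ ∈ {35.26°, 65.91°, 90.00°, 114.09°, 144.74°}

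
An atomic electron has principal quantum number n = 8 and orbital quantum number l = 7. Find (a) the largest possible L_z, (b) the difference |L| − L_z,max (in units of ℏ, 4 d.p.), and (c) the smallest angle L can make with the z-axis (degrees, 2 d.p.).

L_z,max = 7ℏ; |L|−L_z,max ≈ 0.4833ℏ; θ_min ≈ 20.70°

L_z,max = lℏ = 7ℏ.
|L| − L_z,max = (2√14 − 7)ℏ ≈ 0.4833ℏ.
cos θ_min = 7/√56, so θ_min ≈ 20.70°.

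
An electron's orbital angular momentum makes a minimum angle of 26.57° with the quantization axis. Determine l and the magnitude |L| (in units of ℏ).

l = 4, |L| = 2√5 ℏ ≈ 4.472ℏ

cos²θ_min = l/(l+1) = 0.7999.
l = cos²θ/sin²θ ≈ 4.
Then |L| = ℏ√(4·5) = 2√5 ℏ.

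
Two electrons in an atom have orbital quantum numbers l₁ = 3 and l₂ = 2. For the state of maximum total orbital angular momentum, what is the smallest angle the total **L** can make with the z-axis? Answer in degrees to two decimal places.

The total orbital quantum number L ranges from |l₁ − l₂| to l₁ + l₂ in integer steps.
So L can be 1, 2, 3, 4, 5.
The maximum is L = 5, with |L_tot| = ℏ√(5·6) = √30 ℏ.
The minimum angle with z is arccos(5/√30) ≈ 24.09°.

θ_min ≈ 24.09°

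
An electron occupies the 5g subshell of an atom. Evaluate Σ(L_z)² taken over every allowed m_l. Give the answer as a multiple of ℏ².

Σ(L_z)² = 60 ℏ²

5g means n = 5, l = 4.
m_l runs from −4 to 4, i.e. {-4, -3, -2, -1, 0, 1, 2, 3, 4}.
Σ m_l² = 2·(1 + 4 + 9 + 16) = 60.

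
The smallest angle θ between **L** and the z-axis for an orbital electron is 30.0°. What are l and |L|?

At minimum angle, m_l = l, so cos θ = l/√(l(l+1)); cos²θ = l/(l+1) = 0.7500.
Thus l = 0.7500/(1 − 0.7500) ≈ 3.
Then |L| = ℏ√(3·4) = 2√3 ℏ.

l = 3, |L| = 2√3 ℏ ≈ 3.464ℏ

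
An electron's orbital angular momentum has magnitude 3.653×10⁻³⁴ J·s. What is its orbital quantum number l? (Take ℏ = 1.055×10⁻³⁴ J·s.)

In units of ℏ, |L| ≈ 3.463.
l(l+1) ≈ 3.463² ≈ 11.99, so l = 3.

l = 3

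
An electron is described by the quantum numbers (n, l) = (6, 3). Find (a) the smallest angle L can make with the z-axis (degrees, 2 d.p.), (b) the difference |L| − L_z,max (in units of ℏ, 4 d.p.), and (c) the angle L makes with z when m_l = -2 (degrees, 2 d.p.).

cos θ_min = 3/√12, so θ_min ≈ 30.00°.
|L| − L_z,max = (2√3 − 3)ℏ ≈ 0.4641ℏ.
For m_l = -2: cos θ = -2/√12, θ ≈ 125.26°.

θ_min ≈ 30.00°; |L|−L_z,max ≈ 0.4641ℏ; θ(m_l=-2) ≈ 125.26°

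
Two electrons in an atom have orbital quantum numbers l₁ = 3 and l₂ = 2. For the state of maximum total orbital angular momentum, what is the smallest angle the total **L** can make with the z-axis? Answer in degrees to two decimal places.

L runs from |3 − 2| = 1 to 3 + 2 = 5.
L ∈ {1, 2, 3, 4, 5}.
The maximum is L = 5, with |L_tot| = ℏ√(5·6) = √30 ℏ.
The minimum angle with z is arccos(5/√30) ≈ 24.09°.

θ_min ≈ 24.09°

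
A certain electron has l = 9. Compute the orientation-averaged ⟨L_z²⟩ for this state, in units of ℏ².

⟨L_z²⟩ = 30 ℏ²

m_l ∈ {-9, -8, -7, -6, -5, -4, -3, -2, -1, 0, 1, 2, 3, 4, 5, 6, 7, 8, 9}.
Average of L_z² over 19 states: 570/19 ℏ² = 30 ℏ².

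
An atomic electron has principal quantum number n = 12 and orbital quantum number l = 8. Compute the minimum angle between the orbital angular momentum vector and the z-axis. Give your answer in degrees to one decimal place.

|L| = √(l(l+1)) ℏ = 6√2 ℏ.
The smallest angle corresponds to the largest L_z, i.e. m_l = l = 8, giving L_z = 8ℏ.
cos θ_min = 8/√72, so θ_min ≈ 19.5°.

θ_min ≈ 19.5°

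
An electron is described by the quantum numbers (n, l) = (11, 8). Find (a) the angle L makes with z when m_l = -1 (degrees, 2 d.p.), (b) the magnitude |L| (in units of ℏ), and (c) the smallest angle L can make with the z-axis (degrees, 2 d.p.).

θ(m_l=-1) ≈ 96.77°; |L| = 6√2 ℏ ≈ 8.485ℏ; θ_min ≈ 19.47°

For m_l = -1: cos θ = -1/√72, θ ≈ 96.77°.
|L| = ℏ√(8·9) = 6√2 ℏ ≈ 8.485ℏ.
cos θ_min = 8/√72, so θ_min ≈ 19.47°.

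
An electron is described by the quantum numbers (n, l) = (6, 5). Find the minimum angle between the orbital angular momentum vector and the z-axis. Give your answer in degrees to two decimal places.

θ_min ≈ 24.09°

|L|² = l(l+1)ℏ² = 30ℏ², so |L| = √30 ℏ.
The smallest angle corresponds to the largest L_z, i.e. m_l = l = 5, giving L_z = 5ℏ.
cos θ_min = 5/√30, so θ_min ≈ 24.09°.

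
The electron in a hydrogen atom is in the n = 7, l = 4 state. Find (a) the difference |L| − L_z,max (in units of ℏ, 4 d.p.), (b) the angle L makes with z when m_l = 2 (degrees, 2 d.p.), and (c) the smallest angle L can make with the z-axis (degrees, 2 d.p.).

|L| − L_z,max = (2√5 − 4)ℏ ≈ 0.4721ℏ.
For m_l = 2: cos θ = 2/√20, θ ≈ 63.43°.
cos θ_min = 4/√20, so θ_min ≈ 26.57°.

|L|−L_z,max ≈ 0.4721ℏ; θ(m_l=2) ≈ 63.43°; θ_min ≈ 26.57°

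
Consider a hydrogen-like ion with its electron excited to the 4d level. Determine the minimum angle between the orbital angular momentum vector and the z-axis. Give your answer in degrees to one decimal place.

The 4d level has l = 2.
|L|² = l(l+1)ℏ² = 6ℏ², so |L| = √6 ℏ.
The smallest angle corresponds to the largest L_z, i.e. m_l = l = 2, giving L_z = 2ℏ.
cos θ_min = 2/√6, so θ_min ≈ 35.3°.

θ_min ≈ 35.3°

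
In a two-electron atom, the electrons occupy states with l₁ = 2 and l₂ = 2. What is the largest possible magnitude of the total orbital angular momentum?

|L_tot|_max = 2√5 ℏ ≈ 4.472ℏ

L runs from |2 − 2| = 0 to 2 + 2 = 4.
Allowed values: L = 0, 1, 2, 3, 4.
The largest magnitude corresponds to L = 4: |L_tot| = ℏ√(4·5) = 2√5 ℏ.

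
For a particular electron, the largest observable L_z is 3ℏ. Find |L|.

The maximum L_z equals lℏ, giving l = 3.
|L| = ℏ√(l(l+1)) = 2√3 ℏ.

|L| = 2√3 ℏ ≈ 3.464ℏ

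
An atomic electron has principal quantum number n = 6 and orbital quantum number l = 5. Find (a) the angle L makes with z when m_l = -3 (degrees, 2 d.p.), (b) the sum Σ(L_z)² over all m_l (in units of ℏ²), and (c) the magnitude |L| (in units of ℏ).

θ(m_l=-3) ≈ 123.21°; Σ(L_z)² = 110 ℏ²; |L| = √30 ℏ ≈ 5.477ℏ

For m_l = -3: cos θ = -3/√30, θ ≈ 123.21°.
Σ m_l² = 110, so Σ(L_z)² = 110 ℏ².
|L| = ℏ√(5·6) = √30 ℏ ≈ 5.477ℏ.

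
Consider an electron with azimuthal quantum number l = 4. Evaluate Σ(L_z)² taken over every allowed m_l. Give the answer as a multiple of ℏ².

Σ(L_z)² = 60 ℏ²

The allowed m_l values are -4, -3, -2, -1, 0, 1, 2, 3, 4.
Σ m_l² = 2·(1 + 4 + 9 + 16) = 60.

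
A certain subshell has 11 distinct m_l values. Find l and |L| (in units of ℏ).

11 = 2l + 1, so l = (11−1)/2 = 5.
|L| = ℏ√(l(l+1)) = ℏ√(5·6) = √30 ℏ.

l = 5, |L| = √30 ℏ ≈ 5.477ℏ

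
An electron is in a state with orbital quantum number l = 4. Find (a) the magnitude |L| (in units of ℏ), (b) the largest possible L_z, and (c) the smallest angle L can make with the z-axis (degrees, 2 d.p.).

|L| = 2√5 ℏ ≈ 4.472ℏ; L_z,max = 4ℏ; θ_min ≈ 26.57°

|L| = ℏ√(4·5) = 2√5 ℏ ≈ 4.472ℏ.
L_z,max = lℏ = 4ℏ.
cos θ_min = 4/√20, so θ_min ≈ 26.57°.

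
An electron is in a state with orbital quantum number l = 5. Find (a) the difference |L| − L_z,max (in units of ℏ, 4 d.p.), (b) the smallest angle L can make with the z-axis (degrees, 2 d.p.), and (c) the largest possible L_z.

|L|−L_z,max ≈ 0.4772ℏ; θ_min ≈ 24.09°; L_z,max = 5ℏ

|L| − L_z,max = (√30 − 5)ℏ ≈ 0.4772ℏ.
cos θ_min = 5/√30, so θ_min ≈ 24.09°.
L_z,max = lℏ = 5ℏ.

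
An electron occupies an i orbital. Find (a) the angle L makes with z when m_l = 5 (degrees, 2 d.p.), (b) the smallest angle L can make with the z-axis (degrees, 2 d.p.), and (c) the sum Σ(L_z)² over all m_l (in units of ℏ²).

θ(m_l=5) ≈ 39.51°; θ_min ≈ 22.21°; Σ(L_z)² = 182 ℏ²

For an i orbital, l = 6.
For m_l = 5: cos θ = 5/√42, θ ≈ 39.51°.
cos θ_min = 6/√42, so θ_min ≈ 22.21°.
Σ m_l² = 182, so Σ(L_z)² = 182 ℏ².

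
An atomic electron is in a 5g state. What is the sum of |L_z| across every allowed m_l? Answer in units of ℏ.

Σ|L_z| = 20 ℏ

5g means n = 5, l = 4.
m_l ∈ {-4, -3, -2, -1, 0, 1, 2, 3, 4}.
Σ|m_l| = 2(1+2+…+4) = 20.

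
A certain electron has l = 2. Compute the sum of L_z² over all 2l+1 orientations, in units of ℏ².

Σ(L_z)² = 10 ℏ²

The allowed m_l values are -2, -1, 0, 1, 2.
Summing m² from −2 to 2: Σ m_l² = 10.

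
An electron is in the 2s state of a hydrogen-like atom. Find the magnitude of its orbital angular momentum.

|L| = 0

The 2s subshell has l = 0.
|L| = ℏ√(l(l+1)) = ℏ√0 = 0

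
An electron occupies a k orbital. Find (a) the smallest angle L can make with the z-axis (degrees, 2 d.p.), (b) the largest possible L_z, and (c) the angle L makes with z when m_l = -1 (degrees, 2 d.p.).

θ_min ≈ 20.70°; L_z,max = 7ℏ; θ(m_l=-1) ≈ 97.68°

A k state has l = 7.
cos θ_min = 7/√56, so θ_min ≈ 20.70°.
L_z,max = lℏ = 7ℏ.
For m_l = -1: cos θ = -1/√56, θ ≈ 97.68°.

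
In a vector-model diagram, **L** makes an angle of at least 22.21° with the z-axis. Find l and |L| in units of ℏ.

l = 6, |L| = √42 ℏ ≈ 6.481ℏ

cos θ_min = l/√(l(l+1)) = √(l/(l+1)), so l/(l+1) = cos²(22.21°) = 0.8571.
Thus l = 0.8571/(1 − 0.8571) ≈ 6.
Then |L| = ℏ√(6·7) = √42 ℏ.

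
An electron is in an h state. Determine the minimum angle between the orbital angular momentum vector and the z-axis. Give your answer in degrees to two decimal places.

For an h orbital, l = 5.
|L|² = l(l+1)ℏ² = 30ℏ², so |L| = √30 ℏ.
The smallest angle corresponds to the largest L_z, i.e. m_l = l = 5, giving L_z = 5ℏ.
cos θ_min = 5/√30, so θ_min ≈ 24.09°.

θ_min ≈ 24.09°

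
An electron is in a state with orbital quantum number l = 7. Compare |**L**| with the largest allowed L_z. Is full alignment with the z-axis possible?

|L| = 2√14 ℏ ≈ 7.4833ℏ, while L_z,max = lℏ = 7ℏ.
Since |L| > L_z,max, the vector can never point exactly along z; the closest it comes is θ_min = arccos(7/√56) ≈ 20.7°.

No: L_z,max = 7ℏ < |L| = 2√14 ℏ ≈ 7.483ℏ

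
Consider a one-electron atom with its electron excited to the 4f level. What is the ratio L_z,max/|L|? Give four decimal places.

The 4f level has l = 3.
|L| = 2√3 ℏ ≈ 3.4641ℏ, while L_z,max = lℏ = 3ℏ.
L_z,max/|L| = 3/√12 = 0.8660.

L_z,max/|L| = 0.8660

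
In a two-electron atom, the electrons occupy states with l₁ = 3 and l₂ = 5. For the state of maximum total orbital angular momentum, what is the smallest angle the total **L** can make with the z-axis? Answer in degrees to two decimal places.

Angular momentum addition gives L = |l₁ − l₂|, …, l₁ + l₂.
So L can be 2, 3, 4, 5, 6, 7, 8.
The maximum is L = 8, with |L_tot| = ℏ√(8·9) = 6√2 ℏ.
The minimum angle with z is arccos(8/√72) ≈ 19.47°.

θ_min ≈ 19.47°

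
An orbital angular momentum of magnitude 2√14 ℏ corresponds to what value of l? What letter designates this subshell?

l = 7 (k orbital)

|L| = ℏ√(l(l+1)), so l(l+1) = 56.
l² + l − 56 = 0 ⇒ l = 7.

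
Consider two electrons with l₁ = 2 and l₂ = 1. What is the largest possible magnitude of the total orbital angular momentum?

Angular momentum addition gives L = |l₁ − l₂|, …, l₁ + l₂.
So L can be 1, 2, 3.
The largest magnitude corresponds to L = 3: |L_tot| = ℏ√(3·4) = 2√3 ℏ.

|L_tot|_max = 2√3 ℏ ≈ 3.464ℏ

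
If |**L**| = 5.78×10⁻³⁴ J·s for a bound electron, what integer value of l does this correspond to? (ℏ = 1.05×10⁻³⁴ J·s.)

l = 5

|L|/ℏ = (5.78×10⁻³⁴)/(1.05×10⁻³⁴) ≈ 5.505.
l(l+1) ≈ 5.505² ≈ 30.30, so l = 5.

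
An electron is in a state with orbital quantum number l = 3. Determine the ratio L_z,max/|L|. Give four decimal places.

|L| = 2√3 ℏ ≈ 3.4641ℏ, while L_z,max = lℏ = 3ℏ.
L_z,max/|L| = 3/√12 = 0.8660.

L_z,max/|L| = 0.8660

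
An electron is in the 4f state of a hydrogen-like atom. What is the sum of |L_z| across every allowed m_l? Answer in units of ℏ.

Σ|L_z| = 12 ℏ

4f means n = 4, l = 3.
m_l ∈ {-3, -2, -1, 0, 1, 2, 3}.
Σ|m_l| = l(l+1) = 12.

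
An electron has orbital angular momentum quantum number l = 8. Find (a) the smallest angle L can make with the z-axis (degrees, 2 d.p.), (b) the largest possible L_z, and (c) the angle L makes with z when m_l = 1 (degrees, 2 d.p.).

cos θ_min = 8/√72, so θ_min ≈ 19.47°.
L_z,max = lℏ = 8ℏ.
For m_l = 1: cos θ = 1/√72, θ ≈ 83.23°.

θ_min ≈ 19.47°; L_z,max = 8ℏ; θ(m_l=1) ≈ 83.23°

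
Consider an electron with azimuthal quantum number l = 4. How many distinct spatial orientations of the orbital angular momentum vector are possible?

The number of m_l values is 2l + 1 = 2·4 + 1 = 9.

9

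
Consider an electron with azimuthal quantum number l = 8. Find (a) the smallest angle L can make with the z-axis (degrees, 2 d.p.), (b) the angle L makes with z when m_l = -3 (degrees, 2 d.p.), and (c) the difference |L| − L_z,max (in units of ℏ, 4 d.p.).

θ_min ≈ 19.47°; θ(m_l=-3) ≈ 110.70°; |L|−L_z,max ≈ 0.4853ℏ

cos θ_min = 8/√72, so θ_min ≈ 19.47°.
For m_l = -3: cos θ = -3/√72, θ ≈ 110.70°.
|L| − L_z,max = (6√2 − 8)ℏ ≈ 0.4853ℏ.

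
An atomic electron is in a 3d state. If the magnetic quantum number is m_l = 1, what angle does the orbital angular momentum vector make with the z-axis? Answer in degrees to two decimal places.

3d means n = 3, l = 2.
|L|² = l(l+1)ℏ² = 6ℏ², so |L| = √6 ℏ.
L_z = m_l ℏ = 1ℏ.
cos θ = L_z/|L| = 1/√6, so θ ≈ 65.91°.

θ ≈ 65.91°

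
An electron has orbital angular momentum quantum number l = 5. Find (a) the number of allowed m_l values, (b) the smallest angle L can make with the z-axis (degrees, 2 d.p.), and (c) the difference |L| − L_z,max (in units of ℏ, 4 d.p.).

11 values; θ_min ≈ 24.09°; |L|−L_z,max ≈ 0.4772ℏ

There are 2l+1 = 11 values of m_l.
cos θ_min = 5/√30, so θ_min ≈ 24.09°.
|L| − L_z,max = (√30 − 5)ℏ ≈ 0.4772ℏ.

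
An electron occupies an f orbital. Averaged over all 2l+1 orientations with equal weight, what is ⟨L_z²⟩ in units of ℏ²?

⟨L_z²⟩ = 4 ℏ²

An f state has l = 3.
The allowed m_l values are -3, -2, -1, 0, 1, 2, 3.
⟨L_z²⟩ = ℏ²·(Σ m_l²)/(2l+1) = ℏ²·28/7 = 4ℏ².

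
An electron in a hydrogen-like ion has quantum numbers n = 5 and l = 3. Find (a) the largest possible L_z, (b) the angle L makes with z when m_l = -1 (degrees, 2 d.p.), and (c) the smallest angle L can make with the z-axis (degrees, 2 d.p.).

L_z,max = lℏ = 3ℏ.
For m_l = -1: cos θ = -1/√12, θ ≈ 106.78°.
cos θ_min = 3/√12, so θ_min ≈ 30.00°.

L_z,max = 3ℏ; θ(m_l=-1) ≈ 106.78°; θ_min ≈ 30.00°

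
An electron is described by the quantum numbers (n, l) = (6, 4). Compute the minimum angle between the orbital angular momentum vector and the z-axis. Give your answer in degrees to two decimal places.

|L| = √(l(l+1)) ℏ = 2√5 ℏ.
The smallest angle corresponds to the largest L_z, i.e. m_l = l = 4, giving L_z = 4ℏ.
cos θ_min = 4/√20, so θ_min ≈ 26.57°.

θ_min ≈ 26.57°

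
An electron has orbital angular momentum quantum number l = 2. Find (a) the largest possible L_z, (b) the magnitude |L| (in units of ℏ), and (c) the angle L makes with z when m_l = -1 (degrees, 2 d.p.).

L_z,max = 2ℏ; |L| = √6 ℏ ≈ 2.449ℏ; θ(m_l=-1) ≈ 114.09°

L_z,max = lℏ = 2ℏ.
|L| = ℏ√(2·3) = √6 ℏ ≈ 2.449ℏ.
For m_l = -1: cos θ = -1/√6, θ ≈ 114.09°.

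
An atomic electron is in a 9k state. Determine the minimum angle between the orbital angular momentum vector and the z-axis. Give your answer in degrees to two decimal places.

For 9k, l = 7.
|L| = ℏ√(l(l+1)) = 2√14 ℏ.
The smallest angle corresponds to the largest L_z, i.e. m_l = l = 7, giving L_z = 7ℏ.
cos θ_min = 7/√56, so θ_min ≈ 20.70°.

θ_min ≈ 20.70°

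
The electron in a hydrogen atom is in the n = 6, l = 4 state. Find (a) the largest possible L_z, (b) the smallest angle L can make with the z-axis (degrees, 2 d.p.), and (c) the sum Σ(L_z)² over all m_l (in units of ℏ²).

L_z,max = 4ℏ; θ_min ≈ 26.57°; Σ(L_z)² = 60 ℏ²

L_z,max = lℏ = 4ℏ.
cos θ_min = 4/√20, so θ_min ≈ 26.57°.
Σ m_l² = 60, so Σ(L_z)² = 60 ℏ².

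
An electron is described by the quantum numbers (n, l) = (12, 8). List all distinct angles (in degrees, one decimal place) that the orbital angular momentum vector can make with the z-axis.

θ ∈ {19.5°, 34.4°, 45.0°, 53.9°, 61.9°, 69.3°, 76.4°, 83.2°, 90.0°, 96.8°, 103.6°, 110.7°, 118.1°, 126.1°, 135.0°, 145.6°, 160.5°}

|L|² = l(l+1)ℏ² = 72ℏ², so |L| = 6√2 ℏ.
cos θ = m_l/√72 for each m_l ∈ {-8, -7, -6, -5, -4, -3, -2, -1, 0, 1, 2, 3, 4, 5, 6, 7, 8}.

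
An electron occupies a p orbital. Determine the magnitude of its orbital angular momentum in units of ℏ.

|L| = √2 ℏ ≈ 1.414ℏ

For a p orbital, l = 1.
|L| = ℏ√(l(l+1)) = ℏ√(1·2) = √2 ℏ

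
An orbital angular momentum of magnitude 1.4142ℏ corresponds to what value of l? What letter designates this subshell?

l = 1 (p orbital)

|L| = ℏ√(l(l+1)), so l(l+1) = 2.
The positive root is l = 1.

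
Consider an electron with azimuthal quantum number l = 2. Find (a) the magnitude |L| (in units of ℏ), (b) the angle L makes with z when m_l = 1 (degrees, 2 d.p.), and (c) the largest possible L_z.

|L| = √6 ℏ ≈ 2.449ℏ; θ(m_l=1) ≈ 65.91°; L_z,max = 2ℏ

|L| = ℏ√(2·3) = √6 ℏ ≈ 2.449ℏ.
For m_l = 1: cos θ = 1/√6, θ ≈ 65.91°.
L_z,max = lℏ = 2ℏ.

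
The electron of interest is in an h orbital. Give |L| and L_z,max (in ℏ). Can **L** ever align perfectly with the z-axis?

No: L_z,max = 5ℏ < |L| = √30 ℏ ≈ 5.477ℏ

An h state has l = 5.
|L| = √30 ℏ ≈ 5.4772ℏ, while L_z,max = lℏ = 5ℏ.
Since |L| > L_z,max, the vector can never point exactly along z; the closest it comes is θ_min = arccos(5/√30) ≈ 24.1°.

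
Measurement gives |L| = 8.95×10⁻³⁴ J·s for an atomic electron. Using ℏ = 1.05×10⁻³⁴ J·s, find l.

l = 8

Dividing by ℏ: |L|/ℏ ≈ 8.524.
l(l+1) ≈ 8.524² ≈ 72.66, so l = 8.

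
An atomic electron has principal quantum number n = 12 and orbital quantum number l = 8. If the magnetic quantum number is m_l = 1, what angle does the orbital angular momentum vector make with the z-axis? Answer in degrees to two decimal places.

|L| = ℏ√(l(l+1)) = 6√2 ℏ.
L_z = m_l ℏ = 1ℏ.
cos θ = L_z/|L| = 1/√72, so θ ≈ 83.23°.

θ ≈ 83.23°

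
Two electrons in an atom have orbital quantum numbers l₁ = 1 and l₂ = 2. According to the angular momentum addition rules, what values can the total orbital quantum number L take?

L = 1, 2, 3

By the triangle rule, |l₁ − l₂| ≤ L ≤ l₁ + l₂.
Allowed values: L = 1, 2, 3.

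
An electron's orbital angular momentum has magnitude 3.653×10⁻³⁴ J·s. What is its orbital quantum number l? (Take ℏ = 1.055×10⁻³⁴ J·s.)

In units of ℏ, |L| ≈ 3.463.
l(l+1) ≈ 3.463² ≈ 11.99, so l = 3.

l = 3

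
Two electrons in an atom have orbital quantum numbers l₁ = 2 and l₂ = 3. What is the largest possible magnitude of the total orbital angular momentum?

|L_tot|_max = √30 ℏ ≈ 5.477ℏ

By the triangle rule, |l₁ − l₂| ≤ L ≤ l₁ + l₂.
Allowed values: L = 1, 2, 3, 4, 5.
The largest magnitude corresponds to L = 5: |L_tot| = ℏ√(5·6) = √30 ℏ.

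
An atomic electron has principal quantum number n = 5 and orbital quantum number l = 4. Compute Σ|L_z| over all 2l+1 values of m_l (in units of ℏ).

Σ|L_z| = 20 ℏ

m_l runs from −4 to 4, i.e. {-4, -3, -2, -1, 0, 1, 2, 3, 4}.
Σ|m_l| = l(l+1) = 20.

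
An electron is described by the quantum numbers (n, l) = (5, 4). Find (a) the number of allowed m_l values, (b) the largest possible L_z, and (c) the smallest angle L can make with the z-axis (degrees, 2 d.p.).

9 values; L_z,max = 4ℏ; θ_min ≈ 26.57°

There are 2l+1 = 9 values of m_l.
L_z,max = lℏ = 4ℏ.
cos θ_min = 4/√20, so θ_min ≈ 26.57°.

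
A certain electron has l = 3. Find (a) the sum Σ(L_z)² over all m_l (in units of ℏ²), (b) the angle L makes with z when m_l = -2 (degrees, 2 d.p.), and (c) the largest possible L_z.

Σ(L_z)² = 28 ℏ²; θ(m_l=-2) ≈ 125.26°; L_z,max = 3ℏ

Σ m_l² = 28, so Σ(L_z)² = 28 ℏ².
For m_l = -2: cos θ = -2/√12, θ ≈ 125.26°.
L_z,max = lℏ = 3ℏ.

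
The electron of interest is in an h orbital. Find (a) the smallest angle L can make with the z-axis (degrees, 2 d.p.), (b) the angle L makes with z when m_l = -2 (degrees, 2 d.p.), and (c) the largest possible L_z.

For an h orbital, l = 5.
cos θ_min = 5/√30, so θ_min ≈ 24.09°.
For m_l = -2: cos θ = -2/√30, θ ≈ 111.42°.
L_z,max = lℏ = 5ℏ.

θ_min ≈ 24.09°; θ(m_l=-2) ≈ 111.42°; L_z,max = 5ℏ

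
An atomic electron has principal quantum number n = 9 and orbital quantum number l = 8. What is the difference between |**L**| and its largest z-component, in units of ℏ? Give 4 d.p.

|L| − L_z,max ≈ 0.4853ℏ

|L| = 6√2 ℏ ≈ 8.4853ℏ, while L_z,max = lℏ = 8ℏ.
The difference is (6√2 − 8)ℏ ≈ 0.4853ℏ.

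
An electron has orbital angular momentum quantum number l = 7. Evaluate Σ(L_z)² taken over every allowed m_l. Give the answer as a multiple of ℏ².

m_l runs from −7 to 7, i.e. {-7, -6, -5, -4, -3, -2, -1, 0, 1, 2, 3, 4, 5, 6, 7}.
Σ m_l² = 2·(1 + 4 + 9 + 16 + 25 + 36 + 49) = 280.

Σ(L_z)² = 280 ℏ²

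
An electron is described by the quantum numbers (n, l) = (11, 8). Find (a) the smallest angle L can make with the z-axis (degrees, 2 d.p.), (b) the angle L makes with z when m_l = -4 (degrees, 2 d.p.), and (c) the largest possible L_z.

θ_min ≈ 19.47°; θ(m_l=-4) ≈ 118.13°; L_z,max = 8ℏ

cos θ_min = 8/√72, so θ_min ≈ 19.47°.
For m_l = -4: cos θ = -4/√72, θ ≈ 118.13°.
L_z,max = lℏ = 8ℏ.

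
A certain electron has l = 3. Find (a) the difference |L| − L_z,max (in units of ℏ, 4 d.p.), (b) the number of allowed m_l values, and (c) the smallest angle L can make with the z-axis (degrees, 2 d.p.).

|L|−L_z,max ≈ 0.4641ℏ; 7 values; θ_min ≈ 30.00°

|L| − L_z,max = (2√3 − 3)ℏ ≈ 0.4641ℏ.
There are 2l+1 = 7 values of m_l.
cos θ_min = 3/√12, so θ_min ≈ 30.00°.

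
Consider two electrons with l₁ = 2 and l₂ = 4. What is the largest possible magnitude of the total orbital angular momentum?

|L_tot|_max = √42 ℏ ≈ 6.481ℏ

The total orbital quantum number L ranges from |l₁ − l₂| to l₁ + l₂ in integer steps.
Allowed values: L = 2, 3, 4, 5, 6.
The largest magnitude corresponds to L = 6: |L_tot| = ℏ√(6·7) = √42 ℏ.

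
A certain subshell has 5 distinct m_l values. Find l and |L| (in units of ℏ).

l = 2, |L| = √6 ℏ ≈ 2.449ℏ

Since there are 2l+1 = 5 values of m_l, l = 2.
|L| = ℏ√(l(l+1)) = ℏ√(2·3) = √6 ℏ.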